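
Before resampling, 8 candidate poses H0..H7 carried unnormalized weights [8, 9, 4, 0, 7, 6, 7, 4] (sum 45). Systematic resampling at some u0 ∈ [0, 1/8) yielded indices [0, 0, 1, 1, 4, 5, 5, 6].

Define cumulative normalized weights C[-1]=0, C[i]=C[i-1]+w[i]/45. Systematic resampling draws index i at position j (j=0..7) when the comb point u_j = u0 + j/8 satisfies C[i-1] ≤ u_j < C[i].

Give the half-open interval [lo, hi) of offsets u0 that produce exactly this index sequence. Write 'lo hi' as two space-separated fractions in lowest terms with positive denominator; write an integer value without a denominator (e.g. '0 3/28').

0 1/360

C = [8/45, 17/45, 7/15, 7/15, 28/45, 34/45, 41/45, 1]
j=0 picked index 0: u0 ∈ [0, 8/45)
j=1 picked index 0: u0 ∈ [-1/8, 19/360)
j=2 picked index 1: u0 ∈ [-13/180, 23/180)
j=3 picked index 1: u0 ∈ [-71/360, 1/360)
j=4 picked index 4: u0 ∈ [-1/30, 11/90)
j=5 picked index 5: u0 ∈ [-1/360, 47/360)
j=6 picked index 5: u0 ∈ [-23/180, 1/180)
j=7 picked index 6: u0 ∈ [-43/360, 13/360)
intersection: [0, 1/360)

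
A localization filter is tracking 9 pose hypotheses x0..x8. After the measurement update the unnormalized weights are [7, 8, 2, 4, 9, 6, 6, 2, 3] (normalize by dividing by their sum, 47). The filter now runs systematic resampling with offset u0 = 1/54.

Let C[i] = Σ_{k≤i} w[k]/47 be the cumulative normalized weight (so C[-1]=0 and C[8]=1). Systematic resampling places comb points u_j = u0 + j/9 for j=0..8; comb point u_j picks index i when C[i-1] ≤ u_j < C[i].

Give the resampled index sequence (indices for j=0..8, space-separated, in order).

0 0 1 2 4 4 5 6 7

C = [7/47, 15/47, 17/47, 21/47, 30/47, 36/47, 42/47, 44/47, 1]
j=0: u_0=1/54 ∈ [0, 7/47) → index 0
j=1: u_1=7/54 ∈ [0, 7/47) → index 0
j=2: u_2=13/54 ∈ [7/47, 15/47) → index 1
j=3: u_3=19/54 ∈ [15/47, 17/47) → index 2
j=4: u_4=25/54 ∈ [21/47, 30/47) → index 4
j=5: u_5=31/54 ∈ [21/47, 30/47) → index 4
j=6: u_6=37/54 ∈ [30/47, 36/47) → index 5
j=7: u_7=43/54 ∈ [36/47, 42/47) → index 6
j=8: u_8=49/54 ∈ [42/47, 44/47) → index 7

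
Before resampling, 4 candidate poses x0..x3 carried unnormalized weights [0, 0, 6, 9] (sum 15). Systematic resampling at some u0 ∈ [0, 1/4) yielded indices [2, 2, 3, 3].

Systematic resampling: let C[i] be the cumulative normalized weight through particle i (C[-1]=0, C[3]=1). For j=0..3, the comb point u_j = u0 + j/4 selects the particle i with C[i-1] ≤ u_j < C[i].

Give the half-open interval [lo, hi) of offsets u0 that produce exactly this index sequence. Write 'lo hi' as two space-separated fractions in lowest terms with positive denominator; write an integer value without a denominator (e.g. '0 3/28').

C = [0, 0, 2/5, 1]
j=0 picked index 2: u0 ∈ [0, 2/5)
j=1 picked index 2: u0 ∈ [-1/4, 3/20)
j=2 picked index 3: u0 ∈ [-1/10, 1/2)
j=3 picked index 3: u0 ∈ [-7/20, 1/4)
intersection: [0, 3/20)

0 3/20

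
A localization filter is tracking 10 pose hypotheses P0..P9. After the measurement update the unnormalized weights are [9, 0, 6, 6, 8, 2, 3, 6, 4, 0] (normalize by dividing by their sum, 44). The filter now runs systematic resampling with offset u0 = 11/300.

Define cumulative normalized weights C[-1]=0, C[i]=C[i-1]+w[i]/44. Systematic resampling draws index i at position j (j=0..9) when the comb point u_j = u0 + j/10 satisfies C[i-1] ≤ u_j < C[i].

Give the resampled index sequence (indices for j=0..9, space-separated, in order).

C = [9/44, 9/44, 15/44, 21/44, 29/44, 31/44, 17/22, 10/11, 1, 1]
j=0: u_0=11/300 ∈ [0, 9/44) → index 0
j=1: u_1=41/300 ∈ [0, 9/44) → index 0
j=2: u_2=71/300 ∈ [9/44, 15/44) → index 2
j=3: u_3=101/300 ∈ [9/44, 15/44) → index 2
j=4: u_4=131/300 ∈ [15/44, 21/44) → index 3
j=5: u_5=161/300 ∈ [21/44, 29/44) → index 4
j=6: u_6=191/300 ∈ [21/44, 29/44) → index 4
j=7: u_7=221/300 ∈ [31/44, 17/22) → index 6
j=8: u_8=251/300 ∈ [17/22, 10/11) → index 7
j=9: u_9=281/300 ∈ [10/11, 1) → index 8

0 0 2 2 3 4 4 6 7 8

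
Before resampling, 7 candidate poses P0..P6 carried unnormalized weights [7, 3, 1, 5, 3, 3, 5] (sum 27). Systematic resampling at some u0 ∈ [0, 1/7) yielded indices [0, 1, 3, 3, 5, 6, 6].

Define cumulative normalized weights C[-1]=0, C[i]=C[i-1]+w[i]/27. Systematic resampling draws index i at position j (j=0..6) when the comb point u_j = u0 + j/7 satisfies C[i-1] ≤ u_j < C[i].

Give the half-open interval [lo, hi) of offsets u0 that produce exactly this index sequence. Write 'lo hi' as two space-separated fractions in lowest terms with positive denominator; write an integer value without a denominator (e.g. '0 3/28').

C = [7/27, 10/27, 11/27, 16/27, 19/27, 22/27, 1]
j=0 picked index 0: u0 ∈ [0, 7/27)
j=1 picked index 1: u0 ∈ [22/189, 43/189)
j=2 picked index 3: u0 ∈ [23/189, 58/189)
j=3 picked index 3: u0 ∈ [-4/189, 31/189)
j=4 picked index 5: u0 ∈ [25/189, 46/189)
j=5 picked index 6: u0 ∈ [19/189, 2/7)
j=6 picked index 6: u0 ∈ [-8/189, 1/7)
intersection: [25/189, 1/7)

25/189 1/7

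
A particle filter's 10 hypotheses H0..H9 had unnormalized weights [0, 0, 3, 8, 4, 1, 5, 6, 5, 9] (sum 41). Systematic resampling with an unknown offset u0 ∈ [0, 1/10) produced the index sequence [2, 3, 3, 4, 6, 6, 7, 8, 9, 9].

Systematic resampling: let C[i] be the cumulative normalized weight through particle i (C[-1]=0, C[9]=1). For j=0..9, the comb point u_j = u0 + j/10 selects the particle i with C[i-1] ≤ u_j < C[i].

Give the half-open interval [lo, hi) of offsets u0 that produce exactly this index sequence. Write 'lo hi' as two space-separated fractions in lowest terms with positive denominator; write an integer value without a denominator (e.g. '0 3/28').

C = [0, 0, 3/41, 11/41, 15/41, 16/41, 21/41, 27/41, 32/41, 1]
j=0 picked index 2: u0 ∈ [0, 3/41)
j=1 picked index 3: u0 ∈ [-11/410, 69/410)
j=2 picked index 3: u0 ∈ [-26/205, 14/205)
j=3 picked index 4: u0 ∈ [-13/410, 27/410)
j=4 picked index 6: u0 ∈ [-2/205, 23/205)
j=5 picked index 6: u0 ∈ [-9/82, 1/82)
j=6 picked index 7: u0 ∈ [-18/205, 12/205)
j=7 picked index 8: u0 ∈ [-17/410, 33/410)
j=8 picked index 9: u0 ∈ [-4/205, 1/5)
j=9 picked index 9: u0 ∈ [-49/410, 1/10)
intersection: [0, 1/82)

0 1/82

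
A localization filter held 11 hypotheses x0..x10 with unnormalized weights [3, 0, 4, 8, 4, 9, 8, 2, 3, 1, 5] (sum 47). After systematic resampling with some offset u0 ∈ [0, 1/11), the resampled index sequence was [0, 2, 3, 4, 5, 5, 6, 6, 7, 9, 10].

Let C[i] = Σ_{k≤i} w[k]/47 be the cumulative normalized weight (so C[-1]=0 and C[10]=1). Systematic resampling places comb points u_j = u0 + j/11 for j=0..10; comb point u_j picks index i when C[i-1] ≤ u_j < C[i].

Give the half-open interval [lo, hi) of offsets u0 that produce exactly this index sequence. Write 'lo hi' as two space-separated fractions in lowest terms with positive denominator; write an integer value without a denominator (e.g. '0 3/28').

28/517 30/517

C = [3/47, 3/47, 7/47, 15/47, 19/47, 28/47, 36/47, 38/47, 41/47, 42/47, 1]
j=0 picked index 0: u0 ∈ [0, 3/47)
j=1 picked index 2: u0 ∈ [-14/517, 30/517)
j=2 picked index 3: u0 ∈ [-17/517, 71/517)
j=3 picked index 4: u0 ∈ [24/517, 68/517)
j=4 picked index 5: u0 ∈ [21/517, 120/517)
j=5 picked index 5: u0 ∈ [-26/517, 73/517)
j=6 picked index 6: u0 ∈ [26/517, 114/517)
j=7 picked index 6: u0 ∈ [-21/517, 67/517)
j=8 picked index 7: u0 ∈ [20/517, 42/517)
j=9 picked index 9: u0 ∈ [28/517, 39/517)
j=10 picked index 10: u0 ∈ [-8/517, 1/11)
intersection: [28/517, 30/517)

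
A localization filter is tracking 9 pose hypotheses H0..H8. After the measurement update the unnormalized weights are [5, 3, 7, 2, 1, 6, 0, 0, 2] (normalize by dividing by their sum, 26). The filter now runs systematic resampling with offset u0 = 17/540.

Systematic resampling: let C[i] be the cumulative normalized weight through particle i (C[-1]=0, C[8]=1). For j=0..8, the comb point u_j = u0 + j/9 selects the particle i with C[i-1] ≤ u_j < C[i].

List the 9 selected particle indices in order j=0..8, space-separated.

C = [5/26, 4/13, 15/26, 17/26, 9/13, 12/13, 12/13, 12/13, 1]
j=0: u_0=17/540 ∈ [0, 5/26) → index 0
j=1: u_1=77/540 ∈ [0, 5/26) → index 0
j=2: u_2=137/540 ∈ [5/26, 4/13) → index 1
j=3: u_3=197/540 ∈ [4/13, 15/26) → index 2
j=4: u_4=257/540 ∈ [4/13, 15/26) → index 2
j=5: u_5=317/540 ∈ [15/26, 17/26) → index 3
j=6: u_6=377/540 ∈ [9/13, 12/13) → index 5
j=7: u_7=437/540 ∈ [9/13, 12/13) → index 5
j=8: u_8=497/540 ∈ [9/13, 12/13) → index 5

0 0 1 2 2 3 5 5 5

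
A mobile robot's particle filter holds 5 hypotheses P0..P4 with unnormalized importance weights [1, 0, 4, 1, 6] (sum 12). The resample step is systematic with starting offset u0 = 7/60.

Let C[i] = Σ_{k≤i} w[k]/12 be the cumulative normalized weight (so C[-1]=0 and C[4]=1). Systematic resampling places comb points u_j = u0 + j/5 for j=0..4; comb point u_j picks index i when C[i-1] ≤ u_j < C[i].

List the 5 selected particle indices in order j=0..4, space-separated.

C = [1/12, 1/12, 5/12, 1/2, 1]
j=0: u_0=7/60 ∈ [1/12, 5/12) → index 2
j=1: u_1=19/60 ∈ [1/12, 5/12) → index 2
j=2: u_2=31/60 ∈ [1/2, 1) → index 4
j=3: u_3=43/60 ∈ [1/2, 1) → index 4
j=4: u_4=11/12 ∈ [1/2, 1) → index 4

2 2 4 4 4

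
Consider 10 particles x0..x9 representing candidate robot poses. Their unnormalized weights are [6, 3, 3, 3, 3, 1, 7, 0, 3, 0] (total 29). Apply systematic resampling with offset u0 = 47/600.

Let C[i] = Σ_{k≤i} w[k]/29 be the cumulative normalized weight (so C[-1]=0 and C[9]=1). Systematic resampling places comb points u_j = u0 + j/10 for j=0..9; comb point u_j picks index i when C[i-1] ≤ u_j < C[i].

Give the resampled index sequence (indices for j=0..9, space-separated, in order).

C = [6/29, 9/29, 12/29, 15/29, 18/29, 19/29, 26/29, 26/29, 1, 1]
j=0: u_0=47/600 ∈ [0, 6/29) → index 0
j=1: u_1=107/600 ∈ [0, 6/29) → index 0
j=2: u_2=167/600 ∈ [6/29, 9/29) → index 1
j=3: u_3=227/600 ∈ [9/29, 12/29) → index 2
j=4: u_4=287/600 ∈ [12/29, 15/29) → index 3
j=5: u_5=347/600 ∈ [15/29, 18/29) → index 4
j=6: u_6=407/600 ∈ [19/29, 26/29) → index 6
j=7: u_7=467/600 ∈ [19/29, 26/29) → index 6
j=8: u_8=527/600 ∈ [19/29, 26/29) → index 6
j=9: u_9=587/600 ∈ [26/29, 1) → index 8

0 0 1 2 3 4 6 6 6 8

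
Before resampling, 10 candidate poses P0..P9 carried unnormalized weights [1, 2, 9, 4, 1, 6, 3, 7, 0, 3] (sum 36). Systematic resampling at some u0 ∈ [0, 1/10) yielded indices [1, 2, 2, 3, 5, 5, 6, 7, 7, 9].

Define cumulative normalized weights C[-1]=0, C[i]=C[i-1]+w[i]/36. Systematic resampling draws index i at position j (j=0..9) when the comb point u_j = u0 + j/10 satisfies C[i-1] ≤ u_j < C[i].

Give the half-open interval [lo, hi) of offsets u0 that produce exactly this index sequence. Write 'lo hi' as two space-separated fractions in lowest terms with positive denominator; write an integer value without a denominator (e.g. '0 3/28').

13/180 1/12

C = [1/36, 1/12, 1/3, 4/9, 17/36, 23/36, 13/18, 11/12, 11/12, 1]
j=0 picked index 1: u0 ∈ [1/36, 1/12)
j=1 picked index 2: u0 ∈ [-1/60, 7/30)
j=2 picked index 2: u0 ∈ [-7/60, 2/15)
j=3 picked index 3: u0 ∈ [1/30, 13/90)
j=4 picked index 5: u0 ∈ [13/180, 43/180)
j=5 picked index 5: u0 ∈ [-1/36, 5/36)
j=6 picked index 6: u0 ∈ [7/180, 11/90)
j=7 picked index 7: u0 ∈ [1/45, 13/60)
j=8 picked index 7: u0 ∈ [-7/90, 7/60)
j=9 picked index 9: u0 ∈ [1/60, 1/10)
intersection: [13/180, 1/12)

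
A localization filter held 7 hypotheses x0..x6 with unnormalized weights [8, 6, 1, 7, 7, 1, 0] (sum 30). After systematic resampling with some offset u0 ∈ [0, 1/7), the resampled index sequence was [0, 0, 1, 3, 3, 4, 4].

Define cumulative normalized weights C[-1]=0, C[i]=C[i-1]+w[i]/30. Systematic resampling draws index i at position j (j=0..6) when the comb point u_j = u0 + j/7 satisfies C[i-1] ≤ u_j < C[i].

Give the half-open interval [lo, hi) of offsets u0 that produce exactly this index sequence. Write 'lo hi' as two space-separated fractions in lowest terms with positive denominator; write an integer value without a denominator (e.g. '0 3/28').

C = [4/15, 7/15, 1/2, 11/15, 29/30, 1, 1]
j=0 picked index 0: u0 ∈ [0, 4/15)
j=1 picked index 0: u0 ∈ [-1/7, 13/105)
j=2 picked index 1: u0 ∈ [-2/105, 19/105)
j=3 picked index 3: u0 ∈ [1/14, 32/105)
j=4 picked index 3: u0 ∈ [-1/14, 17/105)
j=5 picked index 4: u0 ∈ [2/105, 53/210)
j=6 picked index 4: u0 ∈ [-13/105, 23/210)
intersection: [1/14, 23/210)

1/14 23/210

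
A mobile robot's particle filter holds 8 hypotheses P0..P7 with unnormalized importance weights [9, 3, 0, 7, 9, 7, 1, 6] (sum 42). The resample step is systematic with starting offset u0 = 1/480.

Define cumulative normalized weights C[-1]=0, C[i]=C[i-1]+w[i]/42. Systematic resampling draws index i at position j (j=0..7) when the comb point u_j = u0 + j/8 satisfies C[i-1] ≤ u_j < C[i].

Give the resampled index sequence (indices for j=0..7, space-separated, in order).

C = [3/14, 2/7, 2/7, 19/42, 2/3, 5/6, 6/7, 1]
j=0: u_0=1/480 ∈ [0, 3/14) → index 0
j=1: u_1=61/480 ∈ [0, 3/14) → index 0
j=2: u_2=121/480 ∈ [3/14, 2/7) → index 1
j=3: u_3=181/480 ∈ [2/7, 19/42) → index 3
j=4: u_4=241/480 ∈ [19/42, 2/3) → index 4
j=5: u_5=301/480 ∈ [19/42, 2/3) → index 4
j=6: u_6=361/480 ∈ [2/3, 5/6) → index 5
j=7: u_7=421/480 ∈ [6/7, 1) → index 7

0 0 1 3 4 4 5 7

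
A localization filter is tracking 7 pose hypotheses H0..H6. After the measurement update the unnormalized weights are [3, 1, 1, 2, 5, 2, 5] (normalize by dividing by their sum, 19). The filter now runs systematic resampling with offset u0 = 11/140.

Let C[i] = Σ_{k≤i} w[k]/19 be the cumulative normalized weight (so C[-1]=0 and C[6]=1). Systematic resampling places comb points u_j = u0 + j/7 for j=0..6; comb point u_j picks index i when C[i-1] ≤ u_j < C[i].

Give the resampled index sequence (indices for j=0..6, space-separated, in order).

C = [3/19, 4/19, 5/19, 7/19, 12/19, 14/19, 1]
j=0: u_0=11/140 ∈ [0, 3/19) → index 0
j=1: u_1=31/140 ∈ [4/19, 5/19) → index 2
j=2: u_2=51/140 ∈ [5/19, 7/19) → index 3
j=3: u_3=71/140 ∈ [7/19, 12/19) → index 4
j=4: u_4=13/20 ∈ [12/19, 14/19) → index 5
j=5: u_5=111/140 ∈ [14/19, 1) → index 6
j=6: u_6=131/140 ∈ [14/19, 1) → index 6

0 2 3 4 5 6 6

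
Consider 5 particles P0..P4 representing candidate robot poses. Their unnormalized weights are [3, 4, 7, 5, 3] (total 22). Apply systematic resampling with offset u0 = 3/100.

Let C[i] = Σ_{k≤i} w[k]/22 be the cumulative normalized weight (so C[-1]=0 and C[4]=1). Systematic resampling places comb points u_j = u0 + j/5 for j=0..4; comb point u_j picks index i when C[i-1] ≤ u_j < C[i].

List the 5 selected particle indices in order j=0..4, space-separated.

0 1 2 2 3

C = [3/22, 7/22, 7/11, 19/22, 1]
j=0: u_0=3/100 ∈ [0, 3/22) → index 0
j=1: u_1=23/100 ∈ [3/22, 7/22) → index 1
j=2: u_2=43/100 ∈ [7/22, 7/11) → index 2
j=3: u_3=63/100 ∈ [7/22, 7/11) → index 2
j=4: u_4=83/100 ∈ [7/11, 19/22) → index 3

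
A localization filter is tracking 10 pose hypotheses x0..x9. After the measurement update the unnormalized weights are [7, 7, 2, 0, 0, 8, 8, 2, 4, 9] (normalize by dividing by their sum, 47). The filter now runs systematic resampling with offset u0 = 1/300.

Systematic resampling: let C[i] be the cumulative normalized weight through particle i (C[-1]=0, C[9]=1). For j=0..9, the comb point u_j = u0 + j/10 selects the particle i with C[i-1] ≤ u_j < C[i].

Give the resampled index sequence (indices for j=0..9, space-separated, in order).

0 0 1 2 5 5 6 7 8 9

C = [7/47, 14/47, 16/47, 16/47, 16/47, 24/47, 32/47, 34/47, 38/47, 1]
j=0: u_0=1/300 ∈ [0, 7/47) → index 0
j=1: u_1=31/300 ∈ [0, 7/47) → index 0
j=2: u_2=61/300 ∈ [7/47, 14/47) → index 1
j=3: u_3=91/300 ∈ [14/47, 16/47) → index 2
j=4: u_4=121/300 ∈ [16/47, 24/47) → index 5
j=5: u_5=151/300 ∈ [16/47, 24/47) → index 5
j=6: u_6=181/300 ∈ [24/47, 32/47) → index 6
j=7: u_7=211/300 ∈ [32/47, 34/47) → index 7
j=8: u_8=241/300 ∈ [34/47, 38/47) → index 8
j=9: u_9=271/300 ∈ [38/47, 1) → index 9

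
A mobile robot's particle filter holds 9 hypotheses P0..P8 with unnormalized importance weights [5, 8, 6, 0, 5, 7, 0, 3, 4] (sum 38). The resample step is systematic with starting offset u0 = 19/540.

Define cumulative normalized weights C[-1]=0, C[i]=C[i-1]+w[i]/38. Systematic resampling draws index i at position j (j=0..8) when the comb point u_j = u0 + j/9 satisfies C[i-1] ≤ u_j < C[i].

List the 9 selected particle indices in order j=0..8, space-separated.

C = [5/38, 13/38, 1/2, 1/2, 12/19, 31/38, 31/38, 17/19, 1]
j=0: u_0=19/540 ∈ [0, 5/38) → index 0
j=1: u_1=79/540 ∈ [5/38, 13/38) → index 1
j=2: u_2=139/540 ∈ [5/38, 13/38) → index 1
j=3: u_3=199/540 ∈ [13/38, 1/2) → index 2
j=4: u_4=259/540 ∈ [13/38, 1/2) → index 2
j=5: u_5=319/540 ∈ [1/2, 12/19) → index 4
j=6: u_6=379/540 ∈ [12/19, 31/38) → index 5
j=7: u_7=439/540 ∈ [12/19, 31/38) → index 5
j=8: u_8=499/540 ∈ [17/19, 1) → index 8

0 1 1 2 2 4 5 5 8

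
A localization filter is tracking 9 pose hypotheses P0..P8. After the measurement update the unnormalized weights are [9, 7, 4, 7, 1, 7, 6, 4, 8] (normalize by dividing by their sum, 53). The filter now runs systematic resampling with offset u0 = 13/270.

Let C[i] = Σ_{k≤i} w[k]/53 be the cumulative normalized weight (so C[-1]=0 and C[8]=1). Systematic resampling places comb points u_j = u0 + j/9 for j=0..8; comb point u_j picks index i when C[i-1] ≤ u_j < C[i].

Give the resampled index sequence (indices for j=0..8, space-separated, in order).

C = [9/53, 16/53, 20/53, 27/53, 28/53, 35/53, 41/53, 45/53, 1]
j=0: u_0=13/270 ∈ [0, 9/53) → index 0
j=1: u_1=43/270 ∈ [0, 9/53) → index 0
j=2: u_2=73/270 ∈ [9/53, 16/53) → index 1
j=3: u_3=103/270 ∈ [20/53, 27/53) → index 3
j=4: u_4=133/270 ∈ [20/53, 27/53) → index 3
j=5: u_5=163/270 ∈ [28/53, 35/53) → index 5
j=6: u_6=193/270 ∈ [35/53, 41/53) → index 6
j=7: u_7=223/270 ∈ [41/53, 45/53) → index 7
j=8: u_8=253/270 ∈ [45/53, 1) → index 8

0 0 1 3 3 5 6 7 8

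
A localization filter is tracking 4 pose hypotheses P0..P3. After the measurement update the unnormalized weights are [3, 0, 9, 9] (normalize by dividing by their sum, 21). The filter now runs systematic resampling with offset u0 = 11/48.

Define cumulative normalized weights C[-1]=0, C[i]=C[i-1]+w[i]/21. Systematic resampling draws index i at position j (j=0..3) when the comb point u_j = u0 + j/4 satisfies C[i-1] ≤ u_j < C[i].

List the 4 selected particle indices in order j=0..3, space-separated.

2 2 3 3

C = [1/7, 1/7, 4/7, 1]
j=0: u_0=11/48 ∈ [1/7, 4/7) → index 2
j=1: u_1=23/48 ∈ [1/7, 4/7) → index 2
j=2: u_2=35/48 ∈ [4/7, 1) → index 3
j=3: u_3=47/48 ∈ [4/7, 1) → index 3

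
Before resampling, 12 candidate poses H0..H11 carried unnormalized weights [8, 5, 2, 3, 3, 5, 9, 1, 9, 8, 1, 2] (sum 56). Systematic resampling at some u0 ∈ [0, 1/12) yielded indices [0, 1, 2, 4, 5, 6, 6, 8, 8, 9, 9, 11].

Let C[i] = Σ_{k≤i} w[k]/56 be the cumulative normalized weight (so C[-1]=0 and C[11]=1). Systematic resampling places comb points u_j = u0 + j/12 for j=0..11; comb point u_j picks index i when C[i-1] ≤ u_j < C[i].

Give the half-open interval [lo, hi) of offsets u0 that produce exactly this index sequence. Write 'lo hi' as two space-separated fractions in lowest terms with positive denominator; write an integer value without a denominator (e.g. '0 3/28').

1/14 1/12

C = [1/7, 13/56, 15/56, 9/28, 3/8, 13/28, 5/8, 9/14, 45/56, 53/56, 27/28, 1]
j=0 picked index 0: u0 ∈ [0, 1/7)
j=1 picked index 1: u0 ∈ [5/84, 25/168)
j=2 picked index 2: u0 ∈ [11/168, 17/168)
j=3 picked index 4: u0 ∈ [1/14, 1/8)
j=4 picked index 5: u0 ∈ [1/24, 11/84)
j=5 picked index 6: u0 ∈ [1/21, 5/24)
j=6 picked index 6: u0 ∈ [-1/28, 1/8)
j=7 picked index 8: u0 ∈ [5/84, 37/168)
j=8 picked index 8: u0 ∈ [-1/42, 23/168)
j=9 picked index 9: u0 ∈ [3/56, 11/56)
j=10 picked index 9: u0 ∈ [-5/168, 19/168)
j=11 picked index 11: u0 ∈ [1/21, 1/12)
intersection: [1/14, 1/12)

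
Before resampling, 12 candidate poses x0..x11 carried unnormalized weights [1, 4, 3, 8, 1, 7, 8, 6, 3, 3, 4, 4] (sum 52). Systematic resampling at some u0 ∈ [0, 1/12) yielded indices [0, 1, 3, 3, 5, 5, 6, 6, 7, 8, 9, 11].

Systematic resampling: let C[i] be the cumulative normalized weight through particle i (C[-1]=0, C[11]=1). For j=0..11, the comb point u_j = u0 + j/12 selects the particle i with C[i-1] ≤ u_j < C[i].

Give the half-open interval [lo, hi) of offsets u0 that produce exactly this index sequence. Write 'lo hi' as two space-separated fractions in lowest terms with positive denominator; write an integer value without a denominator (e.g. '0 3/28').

C = [1/52, 5/52, 2/13, 4/13, 17/52, 6/13, 8/13, 19/26, 41/52, 11/13, 12/13, 1]
j=0 picked index 0: u0 ∈ [0, 1/52)
j=1 picked index 1: u0 ∈ [-5/78, 1/78)
j=2 picked index 3: u0 ∈ [-1/78, 11/78)
j=3 picked index 3: u0 ∈ [-5/52, 3/52)
j=4 picked index 5: u0 ∈ [-1/156, 5/39)
j=5 picked index 5: u0 ∈ [-7/78, 7/156)
j=6 picked index 6: u0 ∈ [-1/26, 3/26)
j=7 picked index 6: u0 ∈ [-19/156, 5/156)
j=8 picked index 7: u0 ∈ [-2/39, 5/78)
j=9 picked index 8: u0 ∈ [-1/52, 1/26)
j=10 picked index 9: u0 ∈ [-7/156, 1/78)
j=11 picked index 11: u0 ∈ [1/156, 1/12)
intersection: [1/156, 1/78)

1/156 1/78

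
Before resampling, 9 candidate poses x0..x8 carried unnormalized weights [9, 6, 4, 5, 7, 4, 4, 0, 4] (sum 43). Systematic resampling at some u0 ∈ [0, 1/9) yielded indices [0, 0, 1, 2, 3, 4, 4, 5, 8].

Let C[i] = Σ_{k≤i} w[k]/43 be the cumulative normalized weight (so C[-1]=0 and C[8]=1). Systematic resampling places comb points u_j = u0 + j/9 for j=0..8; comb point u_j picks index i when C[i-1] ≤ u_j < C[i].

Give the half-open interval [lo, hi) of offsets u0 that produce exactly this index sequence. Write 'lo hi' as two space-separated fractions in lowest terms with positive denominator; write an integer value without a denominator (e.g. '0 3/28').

C = [9/43, 15/43, 19/43, 24/43, 31/43, 35/43, 39/43, 39/43, 1]
j=0 picked index 0: u0 ∈ [0, 9/43)
j=1 picked index 0: u0 ∈ [-1/9, 38/387)
j=2 picked index 1: u0 ∈ [-5/387, 49/387)
j=3 picked index 2: u0 ∈ [2/129, 14/129)
j=4 picked index 3: u0 ∈ [-1/387, 44/387)
j=5 picked index 4: u0 ∈ [1/387, 64/387)
j=6 picked index 4: u0 ∈ [-14/129, 7/129)
j=7 picked index 5: u0 ∈ [-22/387, 14/387)
j=8 picked index 8: u0 ∈ [7/387, 1/9)
intersection: [7/387, 14/387)

7/387 14/387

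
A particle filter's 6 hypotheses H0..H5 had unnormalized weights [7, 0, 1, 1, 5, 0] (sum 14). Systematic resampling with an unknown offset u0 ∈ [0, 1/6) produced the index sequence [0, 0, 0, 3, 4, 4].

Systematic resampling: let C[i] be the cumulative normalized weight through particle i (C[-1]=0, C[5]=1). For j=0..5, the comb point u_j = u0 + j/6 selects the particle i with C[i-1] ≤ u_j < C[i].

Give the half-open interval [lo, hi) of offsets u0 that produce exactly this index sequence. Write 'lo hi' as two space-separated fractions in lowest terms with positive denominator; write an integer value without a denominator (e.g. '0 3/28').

1/14 1/7

C = [1/2, 1/2, 4/7, 9/14, 1, 1]
j=0 picked index 0: u0 ∈ [0, 1/2)
j=1 picked index 0: u0 ∈ [-1/6, 1/3)
j=2 picked index 0: u0 ∈ [-1/3, 1/6)
j=3 picked index 3: u0 ∈ [1/14, 1/7)
j=4 picked index 4: u0 ∈ [-1/42, 1/3)
j=5 picked index 4: u0 ∈ [-4/21, 1/6)
intersection: [1/14, 1/7)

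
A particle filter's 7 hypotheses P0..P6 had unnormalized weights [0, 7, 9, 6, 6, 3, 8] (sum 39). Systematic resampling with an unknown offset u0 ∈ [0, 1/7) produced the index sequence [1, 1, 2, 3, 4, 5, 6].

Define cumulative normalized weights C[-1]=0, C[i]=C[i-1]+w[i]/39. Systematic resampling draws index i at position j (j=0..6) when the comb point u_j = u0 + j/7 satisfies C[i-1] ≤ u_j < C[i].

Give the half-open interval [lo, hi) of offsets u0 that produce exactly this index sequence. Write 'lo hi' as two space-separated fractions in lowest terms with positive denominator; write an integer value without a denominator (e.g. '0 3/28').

C = [0, 7/39, 16/39, 22/39, 28/39, 31/39, 1]
j=0 picked index 1: u0 ∈ [0, 7/39)
j=1 picked index 1: u0 ∈ [-1/7, 10/273)
j=2 picked index 2: u0 ∈ [-29/273, 34/273)
j=3 picked index 3: u0 ∈ [-5/273, 37/273)
j=4 picked index 4: u0 ∈ [-2/273, 40/273)
j=5 picked index 5: u0 ∈ [1/273, 22/273)
j=6 picked index 6: u0 ∈ [-17/273, 1/7)
intersection: [1/273, 10/273)

1/273 10/273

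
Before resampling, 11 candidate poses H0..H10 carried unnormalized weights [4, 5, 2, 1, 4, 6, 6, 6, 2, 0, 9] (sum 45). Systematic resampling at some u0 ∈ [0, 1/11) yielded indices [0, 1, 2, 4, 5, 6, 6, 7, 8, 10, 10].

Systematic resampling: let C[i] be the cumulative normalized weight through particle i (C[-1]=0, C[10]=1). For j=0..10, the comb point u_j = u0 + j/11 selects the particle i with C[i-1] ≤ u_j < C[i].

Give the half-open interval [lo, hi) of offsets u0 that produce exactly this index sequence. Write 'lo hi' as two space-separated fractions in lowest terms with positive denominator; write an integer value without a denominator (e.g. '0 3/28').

C = [4/45, 1/5, 11/45, 4/15, 16/45, 22/45, 28/45, 34/45, 4/5, 4/5, 1]
j=0 picked index 0: u0 ∈ [0, 4/45)
j=1 picked index 1: u0 ∈ [-1/495, 6/55)
j=2 picked index 2: u0 ∈ [1/55, 31/495)
j=3 picked index 4: u0 ∈ [-1/165, 41/495)
j=4 picked index 5: u0 ∈ [-4/495, 62/495)
j=5 picked index 6: u0 ∈ [17/495, 83/495)
j=6 picked index 6: u0 ∈ [-28/495, 38/495)
j=7 picked index 7: u0 ∈ [-7/495, 59/495)
j=8 picked index 8: u0 ∈ [14/495, 4/55)
j=9 picked index 10: u0 ∈ [-1/55, 2/11)
j=10 picked index 10: u0 ∈ [-6/55, 1/11)
intersection: [17/495, 31/495)

17/495 31/495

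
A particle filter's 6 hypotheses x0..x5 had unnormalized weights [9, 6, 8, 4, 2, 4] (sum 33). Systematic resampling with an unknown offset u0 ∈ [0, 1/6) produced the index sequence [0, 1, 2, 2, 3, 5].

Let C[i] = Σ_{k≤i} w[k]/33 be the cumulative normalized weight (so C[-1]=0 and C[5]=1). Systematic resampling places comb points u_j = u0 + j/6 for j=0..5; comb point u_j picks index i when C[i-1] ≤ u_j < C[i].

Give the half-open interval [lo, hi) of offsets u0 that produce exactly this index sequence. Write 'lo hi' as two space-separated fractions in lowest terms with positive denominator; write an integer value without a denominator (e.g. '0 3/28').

C = [3/11, 5/11, 23/33, 9/11, 29/33, 1]
j=0 picked index 0: u0 ∈ [0, 3/11)
j=1 picked index 1: u0 ∈ [7/66, 19/66)
j=2 picked index 2: u0 ∈ [4/33, 4/11)
j=3 picked index 2: u0 ∈ [-1/22, 13/66)
j=4 picked index 3: u0 ∈ [1/33, 5/33)
j=5 picked index 5: u0 ∈ [1/22, 1/6)
intersection: [4/33, 5/33)

4/33 5/33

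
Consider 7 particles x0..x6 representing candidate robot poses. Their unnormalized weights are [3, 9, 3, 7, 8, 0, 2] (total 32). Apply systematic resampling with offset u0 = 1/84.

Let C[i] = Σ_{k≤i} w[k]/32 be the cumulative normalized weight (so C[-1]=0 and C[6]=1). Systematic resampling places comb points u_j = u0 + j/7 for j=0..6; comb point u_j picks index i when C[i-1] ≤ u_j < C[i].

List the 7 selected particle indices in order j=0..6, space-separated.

0 1 1 2 3 4 4

C = [3/32, 3/8, 15/32, 11/16, 15/16, 15/16, 1]
j=0: u_0=1/84 ∈ [0, 3/32) → index 0
j=1: u_1=13/84 ∈ [3/32, 3/8) → index 1
j=2: u_2=25/84 ∈ [3/32, 3/8) → index 1
j=3: u_3=37/84 ∈ [3/8, 15/32) → index 2
j=4: u_4=7/12 ∈ [15/32, 11/16) → index 3
j=5: u_5=61/84 ∈ [11/16, 15/16) → index 4
j=6: u_6=73/84 ∈ [11/16, 15/16) → index 4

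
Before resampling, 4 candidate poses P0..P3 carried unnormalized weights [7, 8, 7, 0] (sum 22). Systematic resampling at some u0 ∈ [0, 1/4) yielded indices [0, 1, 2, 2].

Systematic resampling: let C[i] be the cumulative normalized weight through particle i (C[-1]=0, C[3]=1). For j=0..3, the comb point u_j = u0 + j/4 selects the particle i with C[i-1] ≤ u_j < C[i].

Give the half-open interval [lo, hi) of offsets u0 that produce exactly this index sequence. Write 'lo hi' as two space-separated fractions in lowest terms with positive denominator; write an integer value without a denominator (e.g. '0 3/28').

2/11 1/4

C = [7/22, 15/22, 1, 1]
j=0 picked index 0: u0 ∈ [0, 7/22)
j=1 picked index 1: u0 ∈ [3/44, 19/44)
j=2 picked index 2: u0 ∈ [2/11, 1/2)
j=3 picked index 2: u0 ∈ [-3/44, 1/4)
intersection: [2/11, 1/4)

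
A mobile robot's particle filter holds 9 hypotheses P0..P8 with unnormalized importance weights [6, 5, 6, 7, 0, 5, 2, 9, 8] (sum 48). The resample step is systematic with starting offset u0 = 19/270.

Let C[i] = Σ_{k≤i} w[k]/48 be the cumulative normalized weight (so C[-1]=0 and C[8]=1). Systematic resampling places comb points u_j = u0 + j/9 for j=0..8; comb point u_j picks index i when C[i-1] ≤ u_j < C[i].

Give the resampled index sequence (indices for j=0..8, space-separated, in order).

0 1 2 3 5 6 7 8 8

C = [1/8, 11/48, 17/48, 1/2, 1/2, 29/48, 31/48, 5/6, 1]
j=0: u_0=19/270 ∈ [0, 1/8) → index 0
j=1: u_1=49/270 ∈ [1/8, 11/48) → index 1
j=2: u_2=79/270 ∈ [11/48, 17/48) → index 2
j=3: u_3=109/270 ∈ [17/48, 1/2) → index 3
j=4: u_4=139/270 ∈ [1/2, 29/48) → index 5
j=5: u_5=169/270 ∈ [29/48, 31/48) → index 6
j=6: u_6=199/270 ∈ [31/48, 5/6) → index 7
j=7: u_7=229/270 ∈ [5/6, 1) → index 8
j=8: u_8=259/270 ∈ [5/6, 1) → index 8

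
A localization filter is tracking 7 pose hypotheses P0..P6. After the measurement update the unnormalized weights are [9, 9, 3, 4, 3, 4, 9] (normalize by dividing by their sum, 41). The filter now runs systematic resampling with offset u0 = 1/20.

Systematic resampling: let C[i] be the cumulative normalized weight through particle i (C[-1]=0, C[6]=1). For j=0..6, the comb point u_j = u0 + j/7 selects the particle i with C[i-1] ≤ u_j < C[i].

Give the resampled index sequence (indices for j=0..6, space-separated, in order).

0 0 1 2 4 5 6

C = [9/41, 18/41, 21/41, 25/41, 28/41, 32/41, 1]
j=0: u_0=1/20 ∈ [0, 9/41) → index 0
j=1: u_1=27/140 ∈ [0, 9/41) → index 0
j=2: u_2=47/140 ∈ [9/41, 18/41) → index 1
j=3: u_3=67/140 ∈ [18/41, 21/41) → index 2
j=4: u_4=87/140 ∈ [25/41, 28/41) → index 4
j=5: u_5=107/140 ∈ [28/41, 32/41) → index 5
j=6: u_6=127/140 ∈ [32/41, 1) → index 6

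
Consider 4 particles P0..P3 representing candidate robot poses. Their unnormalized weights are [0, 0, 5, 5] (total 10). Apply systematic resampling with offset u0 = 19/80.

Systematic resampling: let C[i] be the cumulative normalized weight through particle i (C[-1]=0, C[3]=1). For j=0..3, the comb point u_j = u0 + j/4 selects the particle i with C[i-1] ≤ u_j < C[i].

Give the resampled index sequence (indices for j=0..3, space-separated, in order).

C = [0, 0, 1/2, 1]
j=0: u_0=19/80 ∈ [0, 1/2) → index 2
j=1: u_1=39/80 ∈ [0, 1/2) → index 2
j=2: u_2=59/80 ∈ [1/2, 1) → index 3
j=3: u_3=79/80 ∈ [1/2, 1) → index 3

2 2 3 3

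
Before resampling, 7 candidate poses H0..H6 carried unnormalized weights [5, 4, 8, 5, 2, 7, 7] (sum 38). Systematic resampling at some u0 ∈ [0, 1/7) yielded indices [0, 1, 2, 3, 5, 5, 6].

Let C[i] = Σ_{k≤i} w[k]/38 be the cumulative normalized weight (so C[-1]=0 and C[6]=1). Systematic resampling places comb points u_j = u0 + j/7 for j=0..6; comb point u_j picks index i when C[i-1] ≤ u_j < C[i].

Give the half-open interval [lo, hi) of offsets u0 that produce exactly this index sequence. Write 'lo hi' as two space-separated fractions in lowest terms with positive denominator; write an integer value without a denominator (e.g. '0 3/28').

8/133 25/266

C = [5/38, 9/38, 17/38, 11/19, 12/19, 31/38, 1]
j=0 picked index 0: u0 ∈ [0, 5/38)
j=1 picked index 1: u0 ∈ [-3/266, 25/266)
j=2 picked index 2: u0 ∈ [-13/266, 43/266)
j=3 picked index 3: u0 ∈ [5/266, 20/133)
j=4 picked index 5: u0 ∈ [8/133, 65/266)
j=5 picked index 5: u0 ∈ [-11/133, 27/266)
j=6 picked index 6: u0 ∈ [-11/266, 1/7)
intersection: [8/133, 25/266)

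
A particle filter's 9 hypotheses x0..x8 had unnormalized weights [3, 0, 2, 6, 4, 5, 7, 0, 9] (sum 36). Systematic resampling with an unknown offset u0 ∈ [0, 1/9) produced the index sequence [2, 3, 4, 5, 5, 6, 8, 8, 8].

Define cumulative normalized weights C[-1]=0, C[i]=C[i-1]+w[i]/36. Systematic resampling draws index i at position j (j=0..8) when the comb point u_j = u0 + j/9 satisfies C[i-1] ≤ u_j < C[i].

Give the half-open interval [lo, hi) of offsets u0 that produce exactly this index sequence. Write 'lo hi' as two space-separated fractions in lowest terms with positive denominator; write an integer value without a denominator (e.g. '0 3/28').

C = [1/12, 1/12, 5/36, 11/36, 5/12, 5/9, 3/4, 3/4, 1]
j=0 picked index 2: u0 ∈ [1/12, 5/36)
j=1 picked index 3: u0 ∈ [1/36, 7/36)
j=2 picked index 4: u0 ∈ [1/12, 7/36)
j=3 picked index 5: u0 ∈ [1/12, 2/9)
j=4 picked index 5: u0 ∈ [-1/36, 1/9)
j=5 picked index 6: u0 ∈ [0, 7/36)
j=6 picked index 8: u0 ∈ [1/12, 1/3)
j=7 picked index 8: u0 ∈ [-1/36, 2/9)
j=8 picked index 8: u0 ∈ [-5/36, 1/9)
intersection: [1/12, 1/9)

1/12 1/9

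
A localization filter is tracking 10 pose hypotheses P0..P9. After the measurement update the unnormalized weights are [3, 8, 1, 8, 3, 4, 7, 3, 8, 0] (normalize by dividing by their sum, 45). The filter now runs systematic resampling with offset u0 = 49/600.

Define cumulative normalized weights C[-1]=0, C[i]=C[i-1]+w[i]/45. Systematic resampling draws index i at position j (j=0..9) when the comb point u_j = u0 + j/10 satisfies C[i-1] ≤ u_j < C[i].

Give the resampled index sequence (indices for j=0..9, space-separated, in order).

1 1 3 3 4 5 6 7 8 8

C = [1/15, 11/45, 4/15, 4/9, 23/45, 3/5, 34/45, 37/45, 1, 1]
j=0: u_0=49/600 ∈ [1/15, 11/45) → index 1
j=1: u_1=109/600 ∈ [1/15, 11/45) → index 1
j=2: u_2=169/600 ∈ [4/15, 4/9) → index 3
j=3: u_3=229/600 ∈ [4/15, 4/9) → index 3
j=4: u_4=289/600 ∈ [4/9, 23/45) → index 4
j=5: u_5=349/600 ∈ [23/45, 3/5) → index 5
j=6: u_6=409/600 ∈ [3/5, 34/45) → index 6
j=7: u_7=469/600 ∈ [34/45, 37/45) → index 7
j=8: u_8=529/600 ∈ [37/45, 1) → index 8
j=9: u_9=589/600 ∈ [37/45, 1) → index 8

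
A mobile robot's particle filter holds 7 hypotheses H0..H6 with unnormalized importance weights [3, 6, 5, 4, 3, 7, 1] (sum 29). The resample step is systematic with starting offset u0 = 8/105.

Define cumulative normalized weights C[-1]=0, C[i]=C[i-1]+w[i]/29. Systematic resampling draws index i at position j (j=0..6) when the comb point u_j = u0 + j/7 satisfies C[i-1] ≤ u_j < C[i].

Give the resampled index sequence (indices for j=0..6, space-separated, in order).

0 1 2 3 4 5 5

C = [3/29, 9/29, 14/29, 18/29, 21/29, 28/29, 1]
j=0: u_0=8/105 ∈ [0, 3/29) → index 0
j=1: u_1=23/105 ∈ [3/29, 9/29) → index 1
j=2: u_2=38/105 ∈ [9/29, 14/29) → index 2
j=3: u_3=53/105 ∈ [14/29, 18/29) → index 3
j=4: u_4=68/105 ∈ [18/29, 21/29) → index 4
j=5: u_5=83/105 ∈ [21/29, 28/29) → index 5
j=6: u_6=14/15 ∈ [21/29, 28/29) → index 5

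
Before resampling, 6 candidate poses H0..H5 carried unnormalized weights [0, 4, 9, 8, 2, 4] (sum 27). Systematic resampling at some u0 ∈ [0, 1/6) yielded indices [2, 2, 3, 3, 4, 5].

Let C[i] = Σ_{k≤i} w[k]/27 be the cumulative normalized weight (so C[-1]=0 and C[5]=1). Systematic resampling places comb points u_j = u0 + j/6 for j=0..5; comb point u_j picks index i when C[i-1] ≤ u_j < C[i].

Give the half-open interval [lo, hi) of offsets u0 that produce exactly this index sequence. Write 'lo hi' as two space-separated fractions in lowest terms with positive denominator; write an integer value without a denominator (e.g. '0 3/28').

4/27 1/6

C = [0, 4/27, 13/27, 7/9, 23/27, 1]
j=0 picked index 2: u0 ∈ [4/27, 13/27)
j=1 picked index 2: u0 ∈ [-1/54, 17/54)
j=2 picked index 3: u0 ∈ [4/27, 4/9)
j=3 picked index 3: u0 ∈ [-1/54, 5/18)
j=4 picked index 4: u0 ∈ [1/9, 5/27)
j=5 picked index 5: u0 ∈ [1/54, 1/6)
intersection: [4/27, 1/6)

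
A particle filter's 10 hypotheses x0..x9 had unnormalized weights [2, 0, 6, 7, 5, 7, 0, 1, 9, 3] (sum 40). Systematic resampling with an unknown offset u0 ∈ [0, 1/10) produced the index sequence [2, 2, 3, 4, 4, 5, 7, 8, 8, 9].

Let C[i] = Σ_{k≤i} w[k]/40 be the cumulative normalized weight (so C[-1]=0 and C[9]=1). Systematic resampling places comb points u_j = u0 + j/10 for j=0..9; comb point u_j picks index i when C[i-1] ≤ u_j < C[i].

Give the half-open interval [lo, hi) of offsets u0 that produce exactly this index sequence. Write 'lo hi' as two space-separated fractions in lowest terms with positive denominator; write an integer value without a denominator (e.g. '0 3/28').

C = [1/20, 1/20, 1/5, 3/8, 1/2, 27/40, 27/40, 7/10, 37/40, 1]
j=0 picked index 2: u0 ∈ [1/20, 1/5)
j=1 picked index 2: u0 ∈ [-1/20, 1/10)
j=2 picked index 3: u0 ∈ [0, 7/40)
j=3 picked index 4: u0 ∈ [3/40, 1/5)
j=4 picked index 4: u0 ∈ [-1/40, 1/10)
j=5 picked index 5: u0 ∈ [0, 7/40)
j=6 picked index 7: u0 ∈ [3/40, 1/10)
j=7 picked index 8: u0 ∈ [0, 9/40)
j=8 picked index 8: u0 ∈ [-1/10, 1/8)
j=9 picked index 9: u0 ∈ [1/40, 1/10)
intersection: [3/40, 1/10)

3/40 1/10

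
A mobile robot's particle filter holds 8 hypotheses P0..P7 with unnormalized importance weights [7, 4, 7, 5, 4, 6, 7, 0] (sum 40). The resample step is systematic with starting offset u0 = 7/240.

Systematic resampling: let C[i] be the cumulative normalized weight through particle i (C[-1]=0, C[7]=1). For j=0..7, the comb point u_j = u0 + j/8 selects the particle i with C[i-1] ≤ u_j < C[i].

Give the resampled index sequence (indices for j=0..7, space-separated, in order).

C = [7/40, 11/40, 9/20, 23/40, 27/40, 33/40, 1, 1]
j=0: u_0=7/240 ∈ [0, 7/40) → index 0
j=1: u_1=37/240 ∈ [0, 7/40) → index 0
j=2: u_2=67/240 ∈ [11/40, 9/20) → index 2
j=3: u_3=97/240 ∈ [11/40, 9/20) → index 2
j=4: u_4=127/240 ∈ [9/20, 23/40) → index 3
j=5: u_5=157/240 ∈ [23/40, 27/40) → index 4
j=6: u_6=187/240 ∈ [27/40, 33/40) → index 5
j=7: u_7=217/240 ∈ [33/40, 1) → index 6

0 0 2 2 3 4 5 6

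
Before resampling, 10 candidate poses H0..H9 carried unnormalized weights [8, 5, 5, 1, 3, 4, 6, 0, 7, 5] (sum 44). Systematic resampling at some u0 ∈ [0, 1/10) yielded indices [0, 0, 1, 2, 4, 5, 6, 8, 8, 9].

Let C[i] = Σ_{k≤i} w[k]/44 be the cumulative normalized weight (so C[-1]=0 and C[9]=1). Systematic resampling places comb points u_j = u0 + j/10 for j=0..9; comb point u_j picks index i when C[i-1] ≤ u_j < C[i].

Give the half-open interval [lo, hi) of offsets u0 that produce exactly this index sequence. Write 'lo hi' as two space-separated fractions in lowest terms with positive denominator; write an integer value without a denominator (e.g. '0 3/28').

7/220 9/110

C = [2/11, 13/44, 9/22, 19/44, 1/2, 13/22, 8/11, 8/11, 39/44, 1]
j=0 picked index 0: u0 ∈ [0, 2/11)
j=1 picked index 0: u0 ∈ [-1/10, 9/110)
j=2 picked index 1: u0 ∈ [-1/55, 21/220)
j=3 picked index 2: u0 ∈ [-1/220, 6/55)
j=4 picked index 4: u0 ∈ [7/220, 1/10)
j=5 picked index 5: u0 ∈ [0, 1/11)
j=6 picked index 6: u0 ∈ [-1/110, 7/55)
j=7 picked index 8: u0 ∈ [3/110, 41/220)
j=8 picked index 8: u0 ∈ [-4/55, 19/220)
j=9 picked index 9: u0 ∈ [-3/220, 1/10)
intersection: [7/220, 9/110)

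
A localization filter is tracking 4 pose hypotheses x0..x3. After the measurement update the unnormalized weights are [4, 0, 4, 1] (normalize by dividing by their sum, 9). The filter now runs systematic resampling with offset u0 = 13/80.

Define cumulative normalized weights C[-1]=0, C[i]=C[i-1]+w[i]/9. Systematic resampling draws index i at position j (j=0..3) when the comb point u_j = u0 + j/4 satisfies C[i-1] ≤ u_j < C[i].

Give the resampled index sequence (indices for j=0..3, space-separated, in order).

C = [4/9, 4/9, 8/9, 1]
j=0: u_0=13/80 ∈ [0, 4/9) → index 0
j=1: u_1=33/80 ∈ [0, 4/9) → index 0
j=2: u_2=53/80 ∈ [4/9, 8/9) → index 2
j=3: u_3=73/80 ∈ [8/9, 1) → index 3

0 0 2 3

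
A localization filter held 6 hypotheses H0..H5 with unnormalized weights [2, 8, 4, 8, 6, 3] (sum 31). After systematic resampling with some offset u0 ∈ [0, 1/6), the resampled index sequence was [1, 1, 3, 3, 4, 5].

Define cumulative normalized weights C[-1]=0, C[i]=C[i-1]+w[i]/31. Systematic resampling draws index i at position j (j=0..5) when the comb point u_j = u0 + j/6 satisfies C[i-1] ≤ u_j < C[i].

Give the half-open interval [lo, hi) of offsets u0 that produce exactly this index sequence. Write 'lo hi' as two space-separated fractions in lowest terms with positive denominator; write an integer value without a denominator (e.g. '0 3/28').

11/93 29/186

C = [2/31, 10/31, 14/31, 22/31, 28/31, 1]
j=0 picked index 1: u0 ∈ [2/31, 10/31)
j=1 picked index 1: u0 ∈ [-19/186, 29/186)
j=2 picked index 3: u0 ∈ [11/93, 35/93)
j=3 picked index 3: u0 ∈ [-3/62, 13/62)
j=4 picked index 4: u0 ∈ [4/93, 22/93)
j=5 picked index 5: u0 ∈ [13/186, 1/6)
intersection: [11/93, 29/186)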